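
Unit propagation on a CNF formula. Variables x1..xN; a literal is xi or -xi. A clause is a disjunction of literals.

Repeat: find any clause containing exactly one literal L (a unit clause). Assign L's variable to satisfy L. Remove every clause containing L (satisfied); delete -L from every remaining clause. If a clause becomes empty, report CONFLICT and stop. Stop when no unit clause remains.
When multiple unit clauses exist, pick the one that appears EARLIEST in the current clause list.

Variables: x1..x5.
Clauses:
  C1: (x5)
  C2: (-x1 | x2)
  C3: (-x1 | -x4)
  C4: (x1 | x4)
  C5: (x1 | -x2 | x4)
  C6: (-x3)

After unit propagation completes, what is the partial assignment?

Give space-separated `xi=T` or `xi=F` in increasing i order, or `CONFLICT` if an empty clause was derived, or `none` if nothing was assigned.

unit clause [5] forces x5=T; simplify:
  satisfied 1 clause(s); 5 remain; assigned so far: [5]
unit clause [-3] forces x3=F; simplify:
  satisfied 1 clause(s); 4 remain; assigned so far: [3, 5]

Answer: x3=F x5=T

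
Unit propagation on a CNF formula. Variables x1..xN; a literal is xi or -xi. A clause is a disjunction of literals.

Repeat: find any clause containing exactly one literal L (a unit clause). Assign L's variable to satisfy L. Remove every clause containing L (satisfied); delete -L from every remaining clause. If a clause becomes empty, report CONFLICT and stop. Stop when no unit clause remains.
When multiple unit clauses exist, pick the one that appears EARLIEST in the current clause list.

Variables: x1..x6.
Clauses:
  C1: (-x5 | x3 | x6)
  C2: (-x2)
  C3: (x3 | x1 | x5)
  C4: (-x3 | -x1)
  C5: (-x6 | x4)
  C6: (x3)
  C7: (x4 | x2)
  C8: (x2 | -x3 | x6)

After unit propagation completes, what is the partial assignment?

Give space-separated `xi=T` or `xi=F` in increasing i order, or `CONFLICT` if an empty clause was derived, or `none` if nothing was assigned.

Answer: x1=F x2=F x3=T x4=T x6=T

Derivation:
unit clause [-2] forces x2=F; simplify:
  drop 2 from [4, 2] -> [4]
  drop 2 from [2, -3, 6] -> [-3, 6]
  satisfied 1 clause(s); 7 remain; assigned so far: [2]
unit clause [3] forces x3=T; simplify:
  drop -3 from [-3, -1] -> [-1]
  drop -3 from [-3, 6] -> [6]
  satisfied 3 clause(s); 4 remain; assigned so far: [2, 3]
unit clause [-1] forces x1=F; simplify:
  satisfied 1 clause(s); 3 remain; assigned so far: [1, 2, 3]
unit clause [4] forces x4=T; simplify:
  satisfied 2 clause(s); 1 remain; assigned so far: [1, 2, 3, 4]
unit clause [6] forces x6=T; simplify:
  satisfied 1 clause(s); 0 remain; assigned so far: [1, 2, 3, 4, 6]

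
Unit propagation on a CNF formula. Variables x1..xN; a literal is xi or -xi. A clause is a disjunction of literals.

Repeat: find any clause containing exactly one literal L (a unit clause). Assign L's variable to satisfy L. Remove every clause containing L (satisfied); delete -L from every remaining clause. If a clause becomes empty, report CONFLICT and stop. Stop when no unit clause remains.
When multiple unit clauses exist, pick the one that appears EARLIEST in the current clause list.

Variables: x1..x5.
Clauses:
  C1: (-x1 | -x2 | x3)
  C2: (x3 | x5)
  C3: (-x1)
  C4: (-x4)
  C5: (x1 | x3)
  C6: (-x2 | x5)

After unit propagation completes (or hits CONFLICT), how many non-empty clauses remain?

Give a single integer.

Answer: 1

Derivation:
unit clause [-1] forces x1=F; simplify:
  drop 1 from [1, 3] -> [3]
  satisfied 2 clause(s); 4 remain; assigned so far: [1]
unit clause [-4] forces x4=F; simplify:
  satisfied 1 clause(s); 3 remain; assigned so far: [1, 4]
unit clause [3] forces x3=T; simplify:
  satisfied 2 clause(s); 1 remain; assigned so far: [1, 3, 4]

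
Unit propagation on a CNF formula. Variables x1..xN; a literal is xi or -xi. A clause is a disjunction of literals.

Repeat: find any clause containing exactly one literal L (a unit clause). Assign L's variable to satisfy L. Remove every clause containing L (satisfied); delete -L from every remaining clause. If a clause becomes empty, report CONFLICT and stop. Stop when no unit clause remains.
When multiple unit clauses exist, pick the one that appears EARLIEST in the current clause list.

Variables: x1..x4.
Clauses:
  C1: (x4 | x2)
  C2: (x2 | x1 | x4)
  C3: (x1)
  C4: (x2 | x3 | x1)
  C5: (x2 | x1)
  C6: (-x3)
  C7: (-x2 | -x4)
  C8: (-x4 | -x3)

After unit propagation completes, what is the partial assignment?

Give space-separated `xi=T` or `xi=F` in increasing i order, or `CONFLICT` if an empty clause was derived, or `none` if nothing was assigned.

unit clause [1] forces x1=T; simplify:
  satisfied 4 clause(s); 4 remain; assigned so far: [1]
unit clause [-3] forces x3=F; simplify:
  satisfied 2 clause(s); 2 remain; assigned so far: [1, 3]

Answer: x1=T x3=F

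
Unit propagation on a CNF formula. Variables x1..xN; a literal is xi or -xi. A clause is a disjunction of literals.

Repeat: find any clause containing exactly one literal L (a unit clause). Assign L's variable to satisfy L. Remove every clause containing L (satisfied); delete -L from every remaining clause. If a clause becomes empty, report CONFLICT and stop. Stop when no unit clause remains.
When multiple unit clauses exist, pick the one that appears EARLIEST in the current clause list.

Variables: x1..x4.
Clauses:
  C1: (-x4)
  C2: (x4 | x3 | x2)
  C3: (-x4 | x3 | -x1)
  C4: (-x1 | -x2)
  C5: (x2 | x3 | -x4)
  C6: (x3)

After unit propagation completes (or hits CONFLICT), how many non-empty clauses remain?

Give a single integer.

unit clause [-4] forces x4=F; simplify:
  drop 4 from [4, 3, 2] -> [3, 2]
  satisfied 3 clause(s); 3 remain; assigned so far: [4]
unit clause [3] forces x3=T; simplify:
  satisfied 2 clause(s); 1 remain; assigned so far: [3, 4]

Answer: 1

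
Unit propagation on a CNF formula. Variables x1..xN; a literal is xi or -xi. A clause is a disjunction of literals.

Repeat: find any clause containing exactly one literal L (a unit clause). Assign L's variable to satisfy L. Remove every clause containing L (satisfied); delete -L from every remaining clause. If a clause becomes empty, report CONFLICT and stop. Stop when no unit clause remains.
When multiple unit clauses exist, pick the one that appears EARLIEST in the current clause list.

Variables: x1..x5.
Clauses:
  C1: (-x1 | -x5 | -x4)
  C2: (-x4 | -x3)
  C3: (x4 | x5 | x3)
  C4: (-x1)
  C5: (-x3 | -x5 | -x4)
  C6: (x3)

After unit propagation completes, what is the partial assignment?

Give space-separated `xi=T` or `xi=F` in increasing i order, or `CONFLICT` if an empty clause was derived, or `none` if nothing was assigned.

Answer: x1=F x3=T x4=F

Derivation:
unit clause [-1] forces x1=F; simplify:
  satisfied 2 clause(s); 4 remain; assigned so far: [1]
unit clause [3] forces x3=T; simplify:
  drop -3 from [-4, -3] -> [-4]
  drop -3 from [-3, -5, -4] -> [-5, -4]
  satisfied 2 clause(s); 2 remain; assigned so far: [1, 3]
unit clause [-4] forces x4=F; simplify:
  satisfied 2 clause(s); 0 remain; assigned so far: [1, 3, 4]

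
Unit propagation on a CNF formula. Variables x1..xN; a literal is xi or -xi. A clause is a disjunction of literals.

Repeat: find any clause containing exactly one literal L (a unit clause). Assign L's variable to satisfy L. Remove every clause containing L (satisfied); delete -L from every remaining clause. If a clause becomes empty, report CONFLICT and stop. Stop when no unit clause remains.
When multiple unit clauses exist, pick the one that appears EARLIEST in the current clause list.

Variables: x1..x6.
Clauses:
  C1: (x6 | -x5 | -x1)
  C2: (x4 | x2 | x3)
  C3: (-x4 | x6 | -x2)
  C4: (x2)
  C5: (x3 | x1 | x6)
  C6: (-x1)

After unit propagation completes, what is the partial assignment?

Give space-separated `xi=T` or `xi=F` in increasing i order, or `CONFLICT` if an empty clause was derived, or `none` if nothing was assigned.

unit clause [2] forces x2=T; simplify:
  drop -2 from [-4, 6, -2] -> [-4, 6]
  satisfied 2 clause(s); 4 remain; assigned so far: [2]
unit clause [-1] forces x1=F; simplify:
  drop 1 from [3, 1, 6] -> [3, 6]
  satisfied 2 clause(s); 2 remain; assigned so far: [1, 2]

Answer: x1=F x2=T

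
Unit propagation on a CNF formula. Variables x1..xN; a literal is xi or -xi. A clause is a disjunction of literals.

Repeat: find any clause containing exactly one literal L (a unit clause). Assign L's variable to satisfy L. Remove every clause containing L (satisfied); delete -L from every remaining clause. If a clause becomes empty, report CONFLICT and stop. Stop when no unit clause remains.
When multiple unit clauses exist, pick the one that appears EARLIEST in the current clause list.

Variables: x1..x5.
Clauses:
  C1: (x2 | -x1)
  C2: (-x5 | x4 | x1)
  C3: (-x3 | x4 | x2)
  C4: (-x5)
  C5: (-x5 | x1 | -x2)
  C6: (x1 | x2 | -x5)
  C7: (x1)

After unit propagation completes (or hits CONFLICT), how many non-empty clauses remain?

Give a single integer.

unit clause [-5] forces x5=F; simplify:
  satisfied 4 clause(s); 3 remain; assigned so far: [5]
unit clause [1] forces x1=T; simplify:
  drop -1 from [2, -1] -> [2]
  satisfied 1 clause(s); 2 remain; assigned so far: [1, 5]
unit clause [2] forces x2=T; simplify:
  satisfied 2 clause(s); 0 remain; assigned so far: [1, 2, 5]

Answer: 0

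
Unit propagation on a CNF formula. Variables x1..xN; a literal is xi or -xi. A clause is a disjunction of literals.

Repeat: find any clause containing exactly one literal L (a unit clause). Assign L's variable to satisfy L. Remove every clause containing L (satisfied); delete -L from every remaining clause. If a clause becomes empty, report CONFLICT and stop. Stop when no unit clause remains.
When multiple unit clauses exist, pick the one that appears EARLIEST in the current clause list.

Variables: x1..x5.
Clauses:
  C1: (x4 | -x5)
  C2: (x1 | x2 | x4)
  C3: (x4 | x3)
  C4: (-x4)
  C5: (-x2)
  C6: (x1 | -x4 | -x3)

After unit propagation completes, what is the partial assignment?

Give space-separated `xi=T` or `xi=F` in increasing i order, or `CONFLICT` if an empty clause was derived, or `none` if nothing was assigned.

unit clause [-4] forces x4=F; simplify:
  drop 4 from [4, -5] -> [-5]
  drop 4 from [1, 2, 4] -> [1, 2]
  drop 4 from [4, 3] -> [3]
  satisfied 2 clause(s); 4 remain; assigned so far: [4]
unit clause [-5] forces x5=F; simplify:
  satisfied 1 clause(s); 3 remain; assigned so far: [4, 5]
unit clause [3] forces x3=T; simplify:
  satisfied 1 clause(s); 2 remain; assigned so far: [3, 4, 5]
unit clause [-2] forces x2=F; simplify:
  drop 2 from [1, 2] -> [1]
  satisfied 1 clause(s); 1 remain; assigned so far: [2, 3, 4, 5]
unit clause [1] forces x1=T; simplify:
  satisfied 1 clause(s); 0 remain; assigned so far: [1, 2, 3, 4, 5]

Answer: x1=T x2=F x3=T x4=F x5=F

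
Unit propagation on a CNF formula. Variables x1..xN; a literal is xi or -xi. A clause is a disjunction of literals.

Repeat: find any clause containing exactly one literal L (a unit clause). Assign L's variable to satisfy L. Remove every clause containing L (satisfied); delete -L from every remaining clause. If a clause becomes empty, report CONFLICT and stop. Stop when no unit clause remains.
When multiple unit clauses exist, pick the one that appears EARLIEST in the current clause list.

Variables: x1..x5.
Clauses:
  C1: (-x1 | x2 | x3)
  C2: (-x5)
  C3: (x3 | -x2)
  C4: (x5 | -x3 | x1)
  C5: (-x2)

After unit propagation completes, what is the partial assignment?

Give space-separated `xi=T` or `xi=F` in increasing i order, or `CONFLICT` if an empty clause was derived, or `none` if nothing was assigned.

Answer: x2=F x5=F

Derivation:
unit clause [-5] forces x5=F; simplify:
  drop 5 from [5, -3, 1] -> [-3, 1]
  satisfied 1 clause(s); 4 remain; assigned so far: [5]
unit clause [-2] forces x2=F; simplify:
  drop 2 from [-1, 2, 3] -> [-1, 3]
  satisfied 2 clause(s); 2 remain; assigned so far: [2, 5]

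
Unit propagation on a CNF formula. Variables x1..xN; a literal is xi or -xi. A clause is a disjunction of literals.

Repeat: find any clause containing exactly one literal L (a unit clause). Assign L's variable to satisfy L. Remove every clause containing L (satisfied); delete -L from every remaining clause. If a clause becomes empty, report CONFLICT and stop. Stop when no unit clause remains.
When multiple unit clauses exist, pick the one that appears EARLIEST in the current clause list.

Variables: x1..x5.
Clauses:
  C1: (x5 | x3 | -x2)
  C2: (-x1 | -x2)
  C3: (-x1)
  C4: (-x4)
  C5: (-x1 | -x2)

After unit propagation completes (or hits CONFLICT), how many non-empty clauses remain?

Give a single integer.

Answer: 1

Derivation:
unit clause [-1] forces x1=F; simplify:
  satisfied 3 clause(s); 2 remain; assigned so far: [1]
unit clause [-4] forces x4=F; simplify:
  satisfied 1 clause(s); 1 remain; assigned so far: [1, 4]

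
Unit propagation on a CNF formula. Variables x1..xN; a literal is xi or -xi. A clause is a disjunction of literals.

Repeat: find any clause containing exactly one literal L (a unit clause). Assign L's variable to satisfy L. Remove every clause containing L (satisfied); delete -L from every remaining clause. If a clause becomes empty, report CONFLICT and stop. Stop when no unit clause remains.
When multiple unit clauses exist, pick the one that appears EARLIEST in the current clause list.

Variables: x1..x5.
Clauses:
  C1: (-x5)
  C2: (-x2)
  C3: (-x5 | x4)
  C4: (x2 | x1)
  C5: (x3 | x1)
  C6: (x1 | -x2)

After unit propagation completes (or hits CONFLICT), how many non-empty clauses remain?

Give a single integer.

unit clause [-5] forces x5=F; simplify:
  satisfied 2 clause(s); 4 remain; assigned so far: [5]
unit clause [-2] forces x2=F; simplify:
  drop 2 from [2, 1] -> [1]
  satisfied 2 clause(s); 2 remain; assigned so far: [2, 5]
unit clause [1] forces x1=T; simplify:
  satisfied 2 clause(s); 0 remain; assigned so far: [1, 2, 5]

Answer: 0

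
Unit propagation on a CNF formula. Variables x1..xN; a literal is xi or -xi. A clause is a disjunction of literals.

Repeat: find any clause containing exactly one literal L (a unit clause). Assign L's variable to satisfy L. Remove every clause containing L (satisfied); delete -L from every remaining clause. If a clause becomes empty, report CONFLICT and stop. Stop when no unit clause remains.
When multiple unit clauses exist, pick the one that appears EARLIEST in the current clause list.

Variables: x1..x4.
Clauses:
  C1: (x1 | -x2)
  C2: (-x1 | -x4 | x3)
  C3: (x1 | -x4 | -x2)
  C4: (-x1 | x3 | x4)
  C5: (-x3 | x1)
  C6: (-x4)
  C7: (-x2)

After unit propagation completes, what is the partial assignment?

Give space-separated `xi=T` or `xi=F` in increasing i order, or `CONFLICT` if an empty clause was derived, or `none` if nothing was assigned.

unit clause [-4] forces x4=F; simplify:
  drop 4 from [-1, 3, 4] -> [-1, 3]
  satisfied 3 clause(s); 4 remain; assigned so far: [4]
unit clause [-2] forces x2=F; simplify:
  satisfied 2 clause(s); 2 remain; assigned so far: [2, 4]

Answer: x2=F x4=F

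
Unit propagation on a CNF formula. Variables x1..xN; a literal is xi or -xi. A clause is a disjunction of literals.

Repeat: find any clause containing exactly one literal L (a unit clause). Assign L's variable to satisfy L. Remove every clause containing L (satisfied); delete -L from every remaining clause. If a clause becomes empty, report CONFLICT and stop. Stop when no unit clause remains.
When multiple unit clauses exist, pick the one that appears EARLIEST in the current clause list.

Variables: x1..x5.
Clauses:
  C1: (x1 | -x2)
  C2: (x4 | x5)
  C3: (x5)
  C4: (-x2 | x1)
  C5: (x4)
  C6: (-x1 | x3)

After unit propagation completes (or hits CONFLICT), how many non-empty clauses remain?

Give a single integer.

unit clause [5] forces x5=T; simplify:
  satisfied 2 clause(s); 4 remain; assigned so far: [5]
unit clause [4] forces x4=T; simplify:
  satisfied 1 clause(s); 3 remain; assigned so far: [4, 5]

Answer: 3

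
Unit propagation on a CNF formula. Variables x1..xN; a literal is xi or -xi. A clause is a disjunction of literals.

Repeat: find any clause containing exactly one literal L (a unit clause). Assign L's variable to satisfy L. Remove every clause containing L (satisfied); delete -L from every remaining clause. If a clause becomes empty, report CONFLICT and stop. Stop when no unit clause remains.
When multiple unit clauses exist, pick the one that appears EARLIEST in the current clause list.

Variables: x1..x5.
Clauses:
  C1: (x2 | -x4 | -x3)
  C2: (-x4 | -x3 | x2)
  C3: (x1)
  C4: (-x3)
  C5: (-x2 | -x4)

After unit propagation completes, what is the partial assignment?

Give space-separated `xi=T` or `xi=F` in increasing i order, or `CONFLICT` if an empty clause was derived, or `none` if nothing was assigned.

unit clause [1] forces x1=T; simplify:
  satisfied 1 clause(s); 4 remain; assigned so far: [1]
unit clause [-3] forces x3=F; simplify:
  satisfied 3 clause(s); 1 remain; assigned so far: [1, 3]

Answer: x1=T x3=F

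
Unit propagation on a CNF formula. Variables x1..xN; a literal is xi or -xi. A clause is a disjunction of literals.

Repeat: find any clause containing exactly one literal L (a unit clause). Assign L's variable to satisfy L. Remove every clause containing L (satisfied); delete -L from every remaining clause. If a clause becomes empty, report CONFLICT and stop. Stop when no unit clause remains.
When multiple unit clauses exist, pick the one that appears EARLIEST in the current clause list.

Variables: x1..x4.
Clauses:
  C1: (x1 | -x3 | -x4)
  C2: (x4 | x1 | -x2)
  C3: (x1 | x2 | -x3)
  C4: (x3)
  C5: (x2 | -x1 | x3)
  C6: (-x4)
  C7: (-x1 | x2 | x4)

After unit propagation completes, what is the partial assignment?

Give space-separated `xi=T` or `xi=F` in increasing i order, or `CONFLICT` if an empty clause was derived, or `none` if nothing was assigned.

unit clause [3] forces x3=T; simplify:
  drop -3 from [1, -3, -4] -> [1, -4]
  drop -3 from [1, 2, -3] -> [1, 2]
  satisfied 2 clause(s); 5 remain; assigned so far: [3]
unit clause [-4] forces x4=F; simplify:
  drop 4 from [4, 1, -2] -> [1, -2]
  drop 4 from [-1, 2, 4] -> [-1, 2]
  satisfied 2 clause(s); 3 remain; assigned so far: [3, 4]

Answer: x3=T x4=F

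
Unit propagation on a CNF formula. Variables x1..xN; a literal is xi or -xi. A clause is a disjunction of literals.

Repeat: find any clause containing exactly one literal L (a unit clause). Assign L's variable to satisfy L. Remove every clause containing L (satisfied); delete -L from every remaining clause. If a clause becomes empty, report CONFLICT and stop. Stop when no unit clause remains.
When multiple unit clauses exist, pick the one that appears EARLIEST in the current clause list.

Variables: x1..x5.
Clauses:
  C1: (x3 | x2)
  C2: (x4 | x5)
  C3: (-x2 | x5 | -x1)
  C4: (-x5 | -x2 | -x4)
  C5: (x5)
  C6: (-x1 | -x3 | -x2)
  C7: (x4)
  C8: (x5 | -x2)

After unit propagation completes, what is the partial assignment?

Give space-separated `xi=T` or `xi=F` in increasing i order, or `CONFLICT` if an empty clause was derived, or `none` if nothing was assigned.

Answer: x2=F x3=T x4=T x5=T

Derivation:
unit clause [5] forces x5=T; simplify:
  drop -5 from [-5, -2, -4] -> [-2, -4]
  satisfied 4 clause(s); 4 remain; assigned so far: [5]
unit clause [4] forces x4=T; simplify:
  drop -4 from [-2, -4] -> [-2]
  satisfied 1 clause(s); 3 remain; assigned so far: [4, 5]
unit clause [-2] forces x2=F; simplify:
  drop 2 from [3, 2] -> [3]
  satisfied 2 clause(s); 1 remain; assigned so far: [2, 4, 5]
unit clause [3] forces x3=T; simplify:
  satisfied 1 clause(s); 0 remain; assigned so far: [2, 3, 4, 5]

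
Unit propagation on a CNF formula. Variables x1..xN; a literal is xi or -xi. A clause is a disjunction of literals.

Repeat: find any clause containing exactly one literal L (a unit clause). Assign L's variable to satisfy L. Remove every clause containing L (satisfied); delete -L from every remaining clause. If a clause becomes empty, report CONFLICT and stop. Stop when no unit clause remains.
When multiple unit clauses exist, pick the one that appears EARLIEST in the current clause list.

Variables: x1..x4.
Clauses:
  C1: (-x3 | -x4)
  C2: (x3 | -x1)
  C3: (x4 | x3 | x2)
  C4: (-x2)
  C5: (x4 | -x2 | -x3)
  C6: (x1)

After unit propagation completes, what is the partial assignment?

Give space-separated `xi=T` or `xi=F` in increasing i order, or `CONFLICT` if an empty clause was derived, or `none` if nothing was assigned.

unit clause [-2] forces x2=F; simplify:
  drop 2 from [4, 3, 2] -> [4, 3]
  satisfied 2 clause(s); 4 remain; assigned so far: [2]
unit clause [1] forces x1=T; simplify:
  drop -1 from [3, -1] -> [3]
  satisfied 1 clause(s); 3 remain; assigned so far: [1, 2]
unit clause [3] forces x3=T; simplify:
  drop -3 from [-3, -4] -> [-4]
  satisfied 2 clause(s); 1 remain; assigned so far: [1, 2, 3]
unit clause [-4] forces x4=F; simplify:
  satisfied 1 clause(s); 0 remain; assigned so far: [1, 2, 3, 4]

Answer: x1=T x2=F x3=T x4=F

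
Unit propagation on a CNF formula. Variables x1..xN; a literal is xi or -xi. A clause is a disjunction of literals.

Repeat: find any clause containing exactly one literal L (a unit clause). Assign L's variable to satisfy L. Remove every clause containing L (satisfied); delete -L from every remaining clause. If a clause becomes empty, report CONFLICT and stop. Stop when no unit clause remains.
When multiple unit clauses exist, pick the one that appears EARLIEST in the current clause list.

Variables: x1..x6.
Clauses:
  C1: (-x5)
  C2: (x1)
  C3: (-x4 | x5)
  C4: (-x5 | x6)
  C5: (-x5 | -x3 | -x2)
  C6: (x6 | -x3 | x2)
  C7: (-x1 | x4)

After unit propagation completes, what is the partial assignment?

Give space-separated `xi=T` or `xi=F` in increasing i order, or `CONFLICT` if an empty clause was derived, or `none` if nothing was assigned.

Answer: CONFLICT

Derivation:
unit clause [-5] forces x5=F; simplify:
  drop 5 from [-4, 5] -> [-4]
  satisfied 3 clause(s); 4 remain; assigned so far: [5]
unit clause [1] forces x1=T; simplify:
  drop -1 from [-1, 4] -> [4]
  satisfied 1 clause(s); 3 remain; assigned so far: [1, 5]
unit clause [-4] forces x4=F; simplify:
  drop 4 from [4] -> [] (empty!)
  satisfied 1 clause(s); 2 remain; assigned so far: [1, 4, 5]
CONFLICT (empty clause)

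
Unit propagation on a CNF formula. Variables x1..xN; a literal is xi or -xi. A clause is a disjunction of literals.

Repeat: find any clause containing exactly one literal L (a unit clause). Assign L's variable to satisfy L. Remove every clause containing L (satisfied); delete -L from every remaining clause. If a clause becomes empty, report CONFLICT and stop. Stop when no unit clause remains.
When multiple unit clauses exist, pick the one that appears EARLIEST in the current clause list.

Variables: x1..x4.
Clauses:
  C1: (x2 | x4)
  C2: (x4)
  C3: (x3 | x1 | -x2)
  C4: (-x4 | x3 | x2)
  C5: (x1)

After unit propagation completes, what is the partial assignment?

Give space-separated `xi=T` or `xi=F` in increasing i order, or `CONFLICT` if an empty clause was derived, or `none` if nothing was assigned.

Answer: x1=T x4=T

Derivation:
unit clause [4] forces x4=T; simplify:
  drop -4 from [-4, 3, 2] -> [3, 2]
  satisfied 2 clause(s); 3 remain; assigned so far: [4]
unit clause [1] forces x1=T; simplify:
  satisfied 2 clause(s); 1 remain; assigned so far: [1, 4]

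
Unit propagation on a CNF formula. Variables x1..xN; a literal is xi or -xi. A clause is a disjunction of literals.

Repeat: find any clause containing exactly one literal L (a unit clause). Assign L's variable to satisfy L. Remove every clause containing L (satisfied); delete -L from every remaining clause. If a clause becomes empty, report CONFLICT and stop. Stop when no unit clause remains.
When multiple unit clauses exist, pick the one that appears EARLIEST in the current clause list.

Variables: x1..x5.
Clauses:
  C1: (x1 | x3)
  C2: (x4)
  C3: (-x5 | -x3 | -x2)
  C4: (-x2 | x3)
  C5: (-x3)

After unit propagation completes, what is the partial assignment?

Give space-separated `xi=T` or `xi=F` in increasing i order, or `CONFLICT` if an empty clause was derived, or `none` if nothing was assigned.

unit clause [4] forces x4=T; simplify:
  satisfied 1 clause(s); 4 remain; assigned so far: [4]
unit clause [-3] forces x3=F; simplify:
  drop 3 from [1, 3] -> [1]
  drop 3 from [-2, 3] -> [-2]
  satisfied 2 clause(s); 2 remain; assigned so far: [3, 4]
unit clause [1] forces x1=T; simplify:
  satisfied 1 clause(s); 1 remain; assigned so far: [1, 3, 4]
unit clause [-2] forces x2=F; simplify:
  satisfied 1 clause(s); 0 remain; assigned so far: [1, 2, 3, 4]

Answer: x1=T x2=F x3=F x4=T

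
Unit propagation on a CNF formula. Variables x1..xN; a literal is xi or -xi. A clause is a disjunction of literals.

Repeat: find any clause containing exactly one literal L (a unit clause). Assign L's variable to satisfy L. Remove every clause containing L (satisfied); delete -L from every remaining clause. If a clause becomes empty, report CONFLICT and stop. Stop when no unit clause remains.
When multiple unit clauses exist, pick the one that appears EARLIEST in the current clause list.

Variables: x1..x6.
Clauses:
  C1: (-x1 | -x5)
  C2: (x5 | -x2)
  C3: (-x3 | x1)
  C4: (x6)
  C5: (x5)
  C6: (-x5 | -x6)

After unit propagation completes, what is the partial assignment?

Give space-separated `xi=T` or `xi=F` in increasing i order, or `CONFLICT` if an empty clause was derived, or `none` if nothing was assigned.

unit clause [6] forces x6=T; simplify:
  drop -6 from [-5, -6] -> [-5]
  satisfied 1 clause(s); 5 remain; assigned so far: [6]
unit clause [5] forces x5=T; simplify:
  drop -5 from [-1, -5] -> [-1]
  drop -5 from [-5] -> [] (empty!)
  satisfied 2 clause(s); 3 remain; assigned so far: [5, 6]
CONFLICT (empty clause)

Answer: CONFLICT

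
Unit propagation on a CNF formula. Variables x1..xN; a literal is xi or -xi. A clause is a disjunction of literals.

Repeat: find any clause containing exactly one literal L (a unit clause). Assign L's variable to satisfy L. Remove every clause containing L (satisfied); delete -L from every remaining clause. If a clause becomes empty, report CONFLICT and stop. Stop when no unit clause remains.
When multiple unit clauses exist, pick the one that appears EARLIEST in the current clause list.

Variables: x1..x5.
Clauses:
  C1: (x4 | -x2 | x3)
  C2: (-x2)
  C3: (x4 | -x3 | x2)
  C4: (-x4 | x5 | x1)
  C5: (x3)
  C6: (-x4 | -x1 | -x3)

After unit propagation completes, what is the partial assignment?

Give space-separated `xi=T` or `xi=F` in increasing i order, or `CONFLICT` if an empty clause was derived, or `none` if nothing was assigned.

Answer: x1=F x2=F x3=T x4=T x5=T

Derivation:
unit clause [-2] forces x2=F; simplify:
  drop 2 from [4, -3, 2] -> [4, -3]
  satisfied 2 clause(s); 4 remain; assigned so far: [2]
unit clause [3] forces x3=T; simplify:
  drop -3 from [4, -3] -> [4]
  drop -3 from [-4, -1, -3] -> [-4, -1]
  satisfied 1 clause(s); 3 remain; assigned so far: [2, 3]
unit clause [4] forces x4=T; simplify:
  drop -4 from [-4, 5, 1] -> [5, 1]
  drop -4 from [-4, -1] -> [-1]
  satisfied 1 clause(s); 2 remain; assigned so far: [2, 3, 4]
unit clause [-1] forces x1=F; simplify:
  drop 1 from [5, 1] -> [5]
  satisfied 1 clause(s); 1 remain; assigned so far: [1, 2, 3, 4]
unit clause [5] forces x5=T; simplify:
  satisfied 1 clause(s); 0 remain; assigned so far: [1, 2, 3, 4, 5]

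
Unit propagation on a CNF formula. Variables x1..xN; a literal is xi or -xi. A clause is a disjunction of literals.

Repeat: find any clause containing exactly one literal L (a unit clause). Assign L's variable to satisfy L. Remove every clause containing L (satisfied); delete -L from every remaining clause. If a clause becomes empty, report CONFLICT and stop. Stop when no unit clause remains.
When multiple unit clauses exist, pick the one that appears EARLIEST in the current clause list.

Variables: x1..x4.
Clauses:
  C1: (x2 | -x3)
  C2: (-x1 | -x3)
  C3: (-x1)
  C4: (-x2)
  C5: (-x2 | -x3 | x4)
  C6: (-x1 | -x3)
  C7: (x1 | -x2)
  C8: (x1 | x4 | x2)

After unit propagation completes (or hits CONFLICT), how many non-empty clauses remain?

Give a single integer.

Answer: 0

Derivation:
unit clause [-1] forces x1=F; simplify:
  drop 1 from [1, -2] -> [-2]
  drop 1 from [1, 4, 2] -> [4, 2]
  satisfied 3 clause(s); 5 remain; assigned so far: [1]
unit clause [-2] forces x2=F; simplify:
  drop 2 from [2, -3] -> [-3]
  drop 2 from [4, 2] -> [4]
  satisfied 3 clause(s); 2 remain; assigned so far: [1, 2]
unit clause [-3] forces x3=F; simplify:
  satisfied 1 clause(s); 1 remain; assigned so far: [1, 2, 3]
unit clause [4] forces x4=T; simplify:
  satisfied 1 clause(s); 0 remain; assigned so far: [1, 2, 3, 4]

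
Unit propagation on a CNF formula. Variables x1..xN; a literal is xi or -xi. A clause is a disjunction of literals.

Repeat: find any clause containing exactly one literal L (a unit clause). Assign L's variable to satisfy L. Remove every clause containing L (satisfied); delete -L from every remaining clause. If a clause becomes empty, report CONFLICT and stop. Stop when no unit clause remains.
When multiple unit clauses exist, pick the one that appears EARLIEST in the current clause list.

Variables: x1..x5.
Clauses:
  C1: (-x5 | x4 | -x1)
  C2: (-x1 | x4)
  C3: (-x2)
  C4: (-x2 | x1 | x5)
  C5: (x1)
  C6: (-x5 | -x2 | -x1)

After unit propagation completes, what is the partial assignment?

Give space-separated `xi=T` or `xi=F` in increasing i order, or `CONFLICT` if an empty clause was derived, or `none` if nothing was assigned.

Answer: x1=T x2=F x4=T

Derivation:
unit clause [-2] forces x2=F; simplify:
  satisfied 3 clause(s); 3 remain; assigned so far: [2]
unit clause [1] forces x1=T; simplify:
  drop -1 from [-5, 4, -1] -> [-5, 4]
  drop -1 from [-1, 4] -> [4]
  satisfied 1 clause(s); 2 remain; assigned so far: [1, 2]
unit clause [4] forces x4=T; simplify:
  satisfied 2 clause(s); 0 remain; assigned so far: [1, 2, 4]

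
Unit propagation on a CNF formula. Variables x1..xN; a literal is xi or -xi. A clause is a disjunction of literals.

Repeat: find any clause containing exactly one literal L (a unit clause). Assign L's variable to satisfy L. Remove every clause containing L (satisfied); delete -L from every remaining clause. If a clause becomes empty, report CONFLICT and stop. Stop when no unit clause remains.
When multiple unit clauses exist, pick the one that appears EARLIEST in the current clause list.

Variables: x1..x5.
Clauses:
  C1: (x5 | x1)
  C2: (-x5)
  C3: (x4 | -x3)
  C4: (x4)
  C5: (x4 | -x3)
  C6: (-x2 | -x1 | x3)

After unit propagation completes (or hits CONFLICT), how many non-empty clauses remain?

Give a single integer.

Answer: 1

Derivation:
unit clause [-5] forces x5=F; simplify:
  drop 5 from [5, 1] -> [1]
  satisfied 1 clause(s); 5 remain; assigned so far: [5]
unit clause [1] forces x1=T; simplify:
  drop -1 from [-2, -1, 3] -> [-2, 3]
  satisfied 1 clause(s); 4 remain; assigned so far: [1, 5]
unit clause [4] forces x4=T; simplify:
  satisfied 3 clause(s); 1 remain; assigned so far: [1, 4, 5]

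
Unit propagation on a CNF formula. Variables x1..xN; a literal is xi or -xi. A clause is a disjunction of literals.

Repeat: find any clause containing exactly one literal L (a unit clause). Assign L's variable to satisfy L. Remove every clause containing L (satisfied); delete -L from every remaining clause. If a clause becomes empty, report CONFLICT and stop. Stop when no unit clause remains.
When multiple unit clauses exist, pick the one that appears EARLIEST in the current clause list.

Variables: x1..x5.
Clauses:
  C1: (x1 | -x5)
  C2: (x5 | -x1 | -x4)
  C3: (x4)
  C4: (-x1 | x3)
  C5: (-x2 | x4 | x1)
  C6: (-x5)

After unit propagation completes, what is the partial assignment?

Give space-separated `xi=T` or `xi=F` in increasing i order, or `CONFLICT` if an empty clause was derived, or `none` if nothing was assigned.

Answer: x1=F x4=T x5=F

Derivation:
unit clause [4] forces x4=T; simplify:
  drop -4 from [5, -1, -4] -> [5, -1]
  satisfied 2 clause(s); 4 remain; assigned so far: [4]
unit clause [-5] forces x5=F; simplify:
  drop 5 from [5, -1] -> [-1]
  satisfied 2 clause(s); 2 remain; assigned so far: [4, 5]
unit clause [-1] forces x1=F; simplify:
  satisfied 2 clause(s); 0 remain; assigned so far: [1, 4, 5]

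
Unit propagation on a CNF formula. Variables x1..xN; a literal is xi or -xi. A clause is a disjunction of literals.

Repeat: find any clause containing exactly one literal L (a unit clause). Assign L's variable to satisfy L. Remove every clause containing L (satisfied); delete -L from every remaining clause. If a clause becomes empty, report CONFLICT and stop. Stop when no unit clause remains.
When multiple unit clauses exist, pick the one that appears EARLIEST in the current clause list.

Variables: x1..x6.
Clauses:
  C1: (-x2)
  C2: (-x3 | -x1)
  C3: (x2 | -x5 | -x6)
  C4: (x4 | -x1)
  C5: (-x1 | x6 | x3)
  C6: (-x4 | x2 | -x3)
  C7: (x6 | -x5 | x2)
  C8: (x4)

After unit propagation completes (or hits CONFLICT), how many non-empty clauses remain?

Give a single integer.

unit clause [-2] forces x2=F; simplify:
  drop 2 from [2, -5, -6] -> [-5, -6]
  drop 2 from [-4, 2, -3] -> [-4, -3]
  drop 2 from [6, -5, 2] -> [6, -5]
  satisfied 1 clause(s); 7 remain; assigned so far: [2]
unit clause [4] forces x4=T; simplify:
  drop -4 from [-4, -3] -> [-3]
  satisfied 2 clause(s); 5 remain; assigned so far: [2, 4]
unit clause [-3] forces x3=F; simplify:
  drop 3 from [-1, 6, 3] -> [-1, 6]
  satisfied 2 clause(s); 3 remain; assigned so far: [2, 3, 4]

Answer: 3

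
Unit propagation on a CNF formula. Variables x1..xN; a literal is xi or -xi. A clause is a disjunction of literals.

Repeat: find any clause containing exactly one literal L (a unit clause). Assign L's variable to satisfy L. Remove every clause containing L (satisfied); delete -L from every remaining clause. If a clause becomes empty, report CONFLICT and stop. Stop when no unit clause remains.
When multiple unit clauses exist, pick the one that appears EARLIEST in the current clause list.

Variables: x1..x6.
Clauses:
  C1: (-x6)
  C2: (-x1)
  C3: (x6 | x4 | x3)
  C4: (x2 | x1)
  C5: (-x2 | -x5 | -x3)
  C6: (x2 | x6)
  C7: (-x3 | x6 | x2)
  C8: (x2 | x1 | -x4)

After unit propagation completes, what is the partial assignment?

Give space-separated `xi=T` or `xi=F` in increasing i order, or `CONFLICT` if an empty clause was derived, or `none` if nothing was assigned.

unit clause [-6] forces x6=F; simplify:
  drop 6 from [6, 4, 3] -> [4, 3]
  drop 6 from [2, 6] -> [2]
  drop 6 from [-3, 6, 2] -> [-3, 2]
  satisfied 1 clause(s); 7 remain; assigned so far: [6]
unit clause [-1] forces x1=F; simplify:
  drop 1 from [2, 1] -> [2]
  drop 1 from [2, 1, -4] -> [2, -4]
  satisfied 1 clause(s); 6 remain; assigned so far: [1, 6]
unit clause [2] forces x2=T; simplify:
  drop -2 from [-2, -5, -3] -> [-5, -3]
  satisfied 4 clause(s); 2 remain; assigned so far: [1, 2, 6]

Answer: x1=F x2=T x6=F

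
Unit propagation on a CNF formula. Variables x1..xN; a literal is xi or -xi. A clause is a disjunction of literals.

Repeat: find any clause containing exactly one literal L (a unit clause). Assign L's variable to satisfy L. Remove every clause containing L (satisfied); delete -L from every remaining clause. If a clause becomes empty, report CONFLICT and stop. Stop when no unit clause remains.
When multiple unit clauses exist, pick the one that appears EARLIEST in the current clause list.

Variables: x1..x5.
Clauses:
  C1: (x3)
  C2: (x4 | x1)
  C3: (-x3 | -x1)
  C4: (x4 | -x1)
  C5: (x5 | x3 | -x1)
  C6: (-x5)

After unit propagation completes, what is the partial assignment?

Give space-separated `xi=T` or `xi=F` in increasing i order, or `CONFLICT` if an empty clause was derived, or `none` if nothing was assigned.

unit clause [3] forces x3=T; simplify:
  drop -3 from [-3, -1] -> [-1]
  satisfied 2 clause(s); 4 remain; assigned so far: [3]
unit clause [-1] forces x1=F; simplify:
  drop 1 from [4, 1] -> [4]
  satisfied 2 clause(s); 2 remain; assigned so far: [1, 3]
unit clause [4] forces x4=T; simplify:
  satisfied 1 clause(s); 1 remain; assigned so far: [1, 3, 4]
unit clause [-5] forces x5=F; simplify:
  satisfied 1 clause(s); 0 remain; assigned so far: [1, 3, 4, 5]

Answer: x1=F x3=T x4=T x5=F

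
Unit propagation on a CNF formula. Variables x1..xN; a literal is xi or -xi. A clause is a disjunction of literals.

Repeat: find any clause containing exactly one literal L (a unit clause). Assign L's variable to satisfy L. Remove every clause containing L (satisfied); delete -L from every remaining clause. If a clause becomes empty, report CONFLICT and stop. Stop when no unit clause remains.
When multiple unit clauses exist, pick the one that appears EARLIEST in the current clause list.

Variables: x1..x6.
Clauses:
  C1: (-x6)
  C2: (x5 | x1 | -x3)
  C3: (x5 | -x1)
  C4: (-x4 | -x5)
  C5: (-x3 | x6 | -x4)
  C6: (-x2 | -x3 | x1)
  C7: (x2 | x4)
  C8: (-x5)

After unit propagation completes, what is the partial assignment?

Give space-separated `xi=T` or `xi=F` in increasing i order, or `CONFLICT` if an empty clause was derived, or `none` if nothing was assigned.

unit clause [-6] forces x6=F; simplify:
  drop 6 from [-3, 6, -4] -> [-3, -4]
  satisfied 1 clause(s); 7 remain; assigned so far: [6]
unit clause [-5] forces x5=F; simplify:
  drop 5 from [5, 1, -3] -> [1, -3]
  drop 5 from [5, -1] -> [-1]
  satisfied 2 clause(s); 5 remain; assigned so far: [5, 6]
unit clause [-1] forces x1=F; simplify:
  drop 1 from [1, -3] -> [-3]
  drop 1 from [-2, -3, 1] -> [-2, -3]
  satisfied 1 clause(s); 4 remain; assigned so far: [1, 5, 6]
unit clause [-3] forces x3=F; simplify:
  satisfied 3 clause(s); 1 remain; assigned so far: [1, 3, 5, 6]

Answer: x1=F x3=F x5=F x6=F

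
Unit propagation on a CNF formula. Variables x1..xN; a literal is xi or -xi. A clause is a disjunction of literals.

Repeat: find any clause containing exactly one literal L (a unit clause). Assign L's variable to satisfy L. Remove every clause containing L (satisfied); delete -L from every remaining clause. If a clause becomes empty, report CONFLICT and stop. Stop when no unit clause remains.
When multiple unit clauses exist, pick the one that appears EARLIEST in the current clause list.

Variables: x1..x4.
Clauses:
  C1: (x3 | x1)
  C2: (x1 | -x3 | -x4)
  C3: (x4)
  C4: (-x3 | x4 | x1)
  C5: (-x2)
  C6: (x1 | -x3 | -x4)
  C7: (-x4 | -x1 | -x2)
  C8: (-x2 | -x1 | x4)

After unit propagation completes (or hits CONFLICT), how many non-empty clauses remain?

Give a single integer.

unit clause [4] forces x4=T; simplify:
  drop -4 from [1, -3, -4] -> [1, -3]
  drop -4 from [1, -3, -4] -> [1, -3]
  drop -4 from [-4, -1, -2] -> [-1, -2]
  satisfied 3 clause(s); 5 remain; assigned so far: [4]
unit clause [-2] forces x2=F; simplify:
  satisfied 2 clause(s); 3 remain; assigned so far: [2, 4]

Answer: 3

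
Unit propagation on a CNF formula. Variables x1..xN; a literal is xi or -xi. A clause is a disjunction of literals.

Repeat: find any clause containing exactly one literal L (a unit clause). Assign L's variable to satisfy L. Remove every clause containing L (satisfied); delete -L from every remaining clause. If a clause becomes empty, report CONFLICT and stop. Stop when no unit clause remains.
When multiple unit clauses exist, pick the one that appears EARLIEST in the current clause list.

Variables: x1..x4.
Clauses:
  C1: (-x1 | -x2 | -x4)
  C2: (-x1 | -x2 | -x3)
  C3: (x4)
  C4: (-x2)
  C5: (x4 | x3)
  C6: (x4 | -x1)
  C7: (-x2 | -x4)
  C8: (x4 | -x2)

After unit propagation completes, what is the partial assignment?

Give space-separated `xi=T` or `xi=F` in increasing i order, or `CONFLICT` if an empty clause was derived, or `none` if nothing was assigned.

Answer: x2=F x4=T

Derivation:
unit clause [4] forces x4=T; simplify:
  drop -4 from [-1, -2, -4] -> [-1, -2]
  drop -4 from [-2, -4] -> [-2]
  satisfied 4 clause(s); 4 remain; assigned so far: [4]
unit clause [-2] forces x2=F; simplify:
  satisfied 4 clause(s); 0 remain; assigned so far: [2, 4]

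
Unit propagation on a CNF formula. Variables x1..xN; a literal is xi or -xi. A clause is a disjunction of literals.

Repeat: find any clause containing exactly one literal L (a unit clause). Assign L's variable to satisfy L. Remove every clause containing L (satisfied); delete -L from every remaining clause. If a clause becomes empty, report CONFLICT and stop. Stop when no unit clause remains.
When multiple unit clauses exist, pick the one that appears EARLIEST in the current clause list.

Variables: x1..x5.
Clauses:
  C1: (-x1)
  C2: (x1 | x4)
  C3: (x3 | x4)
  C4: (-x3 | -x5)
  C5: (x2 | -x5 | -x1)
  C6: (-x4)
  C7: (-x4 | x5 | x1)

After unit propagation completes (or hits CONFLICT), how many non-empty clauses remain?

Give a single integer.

Answer: 2

Derivation:
unit clause [-1] forces x1=F; simplify:
  drop 1 from [1, 4] -> [4]
  drop 1 from [-4, 5, 1] -> [-4, 5]
  satisfied 2 clause(s); 5 remain; assigned so far: [1]
unit clause [4] forces x4=T; simplify:
  drop -4 from [-4] -> [] (empty!)
  drop -4 from [-4, 5] -> [5]
  satisfied 2 clause(s); 3 remain; assigned so far: [1, 4]
CONFLICT (empty clause)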